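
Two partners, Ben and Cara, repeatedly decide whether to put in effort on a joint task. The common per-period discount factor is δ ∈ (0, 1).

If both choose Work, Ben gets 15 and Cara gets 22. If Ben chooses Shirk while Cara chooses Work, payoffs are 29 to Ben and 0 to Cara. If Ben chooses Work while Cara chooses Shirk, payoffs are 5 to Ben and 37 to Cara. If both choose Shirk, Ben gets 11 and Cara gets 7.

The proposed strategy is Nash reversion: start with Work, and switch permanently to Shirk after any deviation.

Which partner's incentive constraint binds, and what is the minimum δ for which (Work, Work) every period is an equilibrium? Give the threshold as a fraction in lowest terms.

Ben: cooperation gives 15 each period; deviation gives 29 once then 11 forever.
  15/(1−δ) ≥ 29 + 11δ/(1−δ) ⇒ δ ≥ 14/18 = 7/9.
Cara: cooperation gives 22 each period; deviation gives 37 once then 7 forever.
  δ ≥ 15/30 = 1/2.
Both must hold, so the binding constraint is Ben's: δ ≥ 7/9.

Ben; δ ≥ 7/9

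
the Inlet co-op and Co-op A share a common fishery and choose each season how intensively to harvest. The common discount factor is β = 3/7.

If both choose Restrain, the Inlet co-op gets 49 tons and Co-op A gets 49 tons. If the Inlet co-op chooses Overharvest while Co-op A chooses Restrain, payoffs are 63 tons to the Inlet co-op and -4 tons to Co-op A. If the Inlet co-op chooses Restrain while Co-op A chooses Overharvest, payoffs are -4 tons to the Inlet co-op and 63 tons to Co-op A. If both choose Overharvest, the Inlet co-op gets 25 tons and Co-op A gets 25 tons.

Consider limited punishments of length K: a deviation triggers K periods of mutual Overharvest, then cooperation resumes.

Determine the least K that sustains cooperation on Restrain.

2

No profitable deviation requires (49−25)(β+…+β^K) ≥ 63−49, i.e. β+…+β^K ≥ 7/12 ≈ 0.5833.
With β = 3/7, the partial sums are K=1: 0.4286, K=2: 0.6122.
K = 2 is the first length at which the sum reaches 0.5833.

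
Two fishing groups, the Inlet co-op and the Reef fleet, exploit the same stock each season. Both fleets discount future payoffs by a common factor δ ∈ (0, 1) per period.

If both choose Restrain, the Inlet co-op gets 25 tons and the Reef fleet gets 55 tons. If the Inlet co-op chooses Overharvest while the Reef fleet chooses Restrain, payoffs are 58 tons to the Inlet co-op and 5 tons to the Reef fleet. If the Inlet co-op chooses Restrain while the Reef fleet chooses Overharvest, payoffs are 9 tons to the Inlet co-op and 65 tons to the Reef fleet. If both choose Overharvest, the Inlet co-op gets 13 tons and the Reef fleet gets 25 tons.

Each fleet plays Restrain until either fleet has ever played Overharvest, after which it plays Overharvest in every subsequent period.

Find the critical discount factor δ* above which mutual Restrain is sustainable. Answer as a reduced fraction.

11/15

the Inlet co-op's threshold: (58−25)/(58−13) = 11/15.
the Reef fleet's threshold: (65−55)/(65−25) = 1/4.
11/15 > 1/4, so the Inlet co-op binds and δ* = 11/15.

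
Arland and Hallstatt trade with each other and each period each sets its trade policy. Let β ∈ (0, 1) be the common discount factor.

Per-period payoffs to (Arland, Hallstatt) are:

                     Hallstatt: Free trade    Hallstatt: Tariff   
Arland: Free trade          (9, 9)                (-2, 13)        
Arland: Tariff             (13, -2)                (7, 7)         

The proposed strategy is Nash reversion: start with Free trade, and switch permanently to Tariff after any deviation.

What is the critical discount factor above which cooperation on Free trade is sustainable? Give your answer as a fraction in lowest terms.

2/3

Cooperation forever yields 9 each period: 9/(1−β).
Deviating yields 13 once, then 7 forever: 13 + 7β/(1−β).
No profitable deviation requires 9/(1−β) ≥ 13 + 7β/(1−β).
Multiplying by (1−β): 9 ≥ 13(1−β) + 7β = 13 − 6β.
So 6β ≥ 4, i.e. β ≥ 4/6 = 2/3.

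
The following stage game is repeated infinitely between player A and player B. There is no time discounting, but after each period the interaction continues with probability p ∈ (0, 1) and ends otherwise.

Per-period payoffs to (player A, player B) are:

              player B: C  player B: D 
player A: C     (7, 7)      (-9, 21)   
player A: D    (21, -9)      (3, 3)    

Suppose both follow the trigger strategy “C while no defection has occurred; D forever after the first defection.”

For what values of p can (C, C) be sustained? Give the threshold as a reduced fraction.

Expected cooperation value is 7 + p·7 + p²·7 + … = 7/(1−p); deviation gives 21 + p·3/(1−p).
7 ≥ 21(1−p) + 3p ⇒ 18p ≥ 14 ⇒ p ≥ 14/18 = 7/9.

7/9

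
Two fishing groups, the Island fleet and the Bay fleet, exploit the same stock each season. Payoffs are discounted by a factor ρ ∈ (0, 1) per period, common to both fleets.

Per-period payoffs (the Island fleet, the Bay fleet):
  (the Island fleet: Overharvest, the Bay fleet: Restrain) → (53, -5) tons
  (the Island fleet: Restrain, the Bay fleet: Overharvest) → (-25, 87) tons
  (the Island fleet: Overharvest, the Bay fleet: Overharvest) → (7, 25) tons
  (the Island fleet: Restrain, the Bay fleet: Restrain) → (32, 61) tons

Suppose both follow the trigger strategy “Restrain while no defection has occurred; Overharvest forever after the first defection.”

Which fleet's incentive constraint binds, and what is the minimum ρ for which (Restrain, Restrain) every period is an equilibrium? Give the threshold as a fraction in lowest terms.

the Island fleet: cooperation gives 32 each period; deviation gives 53 once then 7 forever.
  32/(1−ρ) ≥ 53 + 7ρ/(1−ρ) ⇒ ρ ≥ 21/46.
the Bay fleet: cooperation gives 61 each period; deviation gives 87 once then 25 forever.
  ρ ≥ 26/62 = 13/31.
Both must hold, so the binding constraint is the Island fleet's: ρ ≥ 21/46.

the Island fleet; ρ ≥ 21/46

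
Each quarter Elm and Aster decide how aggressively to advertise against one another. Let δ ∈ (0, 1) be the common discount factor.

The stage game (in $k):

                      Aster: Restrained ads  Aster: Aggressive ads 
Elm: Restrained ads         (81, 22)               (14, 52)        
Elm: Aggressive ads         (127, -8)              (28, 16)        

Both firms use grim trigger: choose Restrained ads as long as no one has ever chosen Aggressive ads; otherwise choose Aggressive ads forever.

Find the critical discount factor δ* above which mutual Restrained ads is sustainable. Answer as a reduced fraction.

5/6

Elm's threshold: (127−81)/(127−28) = 46/99.
Aster's threshold: (52−22)/(52−16) = 5/6.
46/99 < 5/6, so Aster binds and δ* = 5/6.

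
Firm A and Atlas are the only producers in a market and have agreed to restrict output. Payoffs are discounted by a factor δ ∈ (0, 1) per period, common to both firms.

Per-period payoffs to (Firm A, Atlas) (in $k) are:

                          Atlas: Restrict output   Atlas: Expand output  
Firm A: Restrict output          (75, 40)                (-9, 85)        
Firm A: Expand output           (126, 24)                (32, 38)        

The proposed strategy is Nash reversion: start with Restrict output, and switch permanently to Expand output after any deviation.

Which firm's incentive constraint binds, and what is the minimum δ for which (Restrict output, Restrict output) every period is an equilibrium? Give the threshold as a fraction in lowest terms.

Atlas; δ ≥ 45/47

Firm A: cooperation gives 75 each period; deviation gives 126 once then 32 forever.
  75/(1−δ) ≥ 126 + 32δ/(1−δ) ⇒ δ ≥ 51/94.
Atlas: cooperation gives 40 each period; deviation gives 85 once then 38 forever.
  δ ≥ 45/47.
Both must hold, so the binding constraint is Atlas's: δ ≥ 45/47.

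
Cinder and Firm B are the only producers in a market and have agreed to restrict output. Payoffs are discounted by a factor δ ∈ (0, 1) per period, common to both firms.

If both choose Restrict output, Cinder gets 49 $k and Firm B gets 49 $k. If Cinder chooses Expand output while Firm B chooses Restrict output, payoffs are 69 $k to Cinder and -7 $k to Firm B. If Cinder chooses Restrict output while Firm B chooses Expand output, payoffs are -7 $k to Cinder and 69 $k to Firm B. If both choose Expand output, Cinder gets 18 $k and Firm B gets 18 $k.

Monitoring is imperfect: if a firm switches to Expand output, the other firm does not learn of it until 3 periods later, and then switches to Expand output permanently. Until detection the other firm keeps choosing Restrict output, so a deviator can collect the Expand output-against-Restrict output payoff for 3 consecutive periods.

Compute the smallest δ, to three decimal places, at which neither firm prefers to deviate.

A deviator earns 69 for 3 periods, then 18 forever; cooperating earns 49 forever. Multiplying the IC by (1−δ):
49 ≥ 69(1−δ^3) + 18δ^3, so 51·δ^3 ≥ 20 and δ^3 ≥ 20/51.
δ ≥ (20/51)^(1/3) ≈ 0.732.

0.732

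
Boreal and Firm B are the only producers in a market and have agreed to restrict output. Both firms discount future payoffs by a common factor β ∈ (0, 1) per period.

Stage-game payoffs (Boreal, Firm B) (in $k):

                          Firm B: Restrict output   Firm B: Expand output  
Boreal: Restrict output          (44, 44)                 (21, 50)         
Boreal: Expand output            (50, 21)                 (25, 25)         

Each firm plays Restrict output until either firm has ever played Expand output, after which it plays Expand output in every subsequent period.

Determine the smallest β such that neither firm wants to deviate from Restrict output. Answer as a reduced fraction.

6/25

Under grim trigger the critical discount factor is (T−C)/(T−P) with T = 50, C = 44, P = 25.
β* = (50−44)/(50−25) = 6/25.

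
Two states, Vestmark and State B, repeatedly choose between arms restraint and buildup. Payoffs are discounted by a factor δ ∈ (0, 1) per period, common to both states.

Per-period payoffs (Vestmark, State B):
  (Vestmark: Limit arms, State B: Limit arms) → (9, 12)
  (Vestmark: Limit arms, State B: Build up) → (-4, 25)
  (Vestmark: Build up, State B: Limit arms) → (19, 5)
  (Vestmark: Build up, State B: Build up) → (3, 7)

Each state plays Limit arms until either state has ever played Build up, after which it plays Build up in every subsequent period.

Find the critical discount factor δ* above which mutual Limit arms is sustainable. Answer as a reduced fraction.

Vestmark: cooperation gives 9 each period; deviation gives 19 once then 3 forever.
  9/(1−δ) ≥ 19 + 3δ/(1−δ) ⇒ δ ≥ 10/16 = 5/8.
State B: cooperation gives 12 each period; deviation gives 25 once then 7 forever.
  δ ≥ 13/18.
Both must hold, so the binding constraint is State B's: δ ≥ 13/18.

13/18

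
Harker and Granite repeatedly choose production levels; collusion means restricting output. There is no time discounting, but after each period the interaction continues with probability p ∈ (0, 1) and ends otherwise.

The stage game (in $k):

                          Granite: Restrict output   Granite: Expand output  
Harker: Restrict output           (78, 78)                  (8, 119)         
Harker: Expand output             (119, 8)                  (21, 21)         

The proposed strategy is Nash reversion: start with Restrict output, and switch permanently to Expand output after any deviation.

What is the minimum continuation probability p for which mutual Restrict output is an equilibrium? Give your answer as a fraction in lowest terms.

41/98

With no time discounting, the continuation probability p plays the role of the discount factor.
Grim-trigger IC: 78/(1−p) ≥ 119 + 21p/(1−p) ⇒ p ≥ (119−78)/(119−21) = 41/98.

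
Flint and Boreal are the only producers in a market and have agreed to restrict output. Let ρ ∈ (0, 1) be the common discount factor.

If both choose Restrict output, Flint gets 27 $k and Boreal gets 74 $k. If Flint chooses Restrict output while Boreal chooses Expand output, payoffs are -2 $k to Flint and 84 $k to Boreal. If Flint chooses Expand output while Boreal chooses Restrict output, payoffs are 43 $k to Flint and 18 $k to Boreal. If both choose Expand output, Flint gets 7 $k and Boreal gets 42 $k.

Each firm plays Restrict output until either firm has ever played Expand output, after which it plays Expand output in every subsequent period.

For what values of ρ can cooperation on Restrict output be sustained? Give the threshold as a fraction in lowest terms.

4/9

For Flint: deviation gain 43−27 = 16, per-period punishment loss 27−7 = 20. IC gives ρ ≥ 16/36 = 4/9.
For Boreal: gain 10, loss 32 per period, so ρ ≥ 10/42 = 5/21.
The tighter constraint is Flint's, so cooperation needs ρ ≥ 4/9.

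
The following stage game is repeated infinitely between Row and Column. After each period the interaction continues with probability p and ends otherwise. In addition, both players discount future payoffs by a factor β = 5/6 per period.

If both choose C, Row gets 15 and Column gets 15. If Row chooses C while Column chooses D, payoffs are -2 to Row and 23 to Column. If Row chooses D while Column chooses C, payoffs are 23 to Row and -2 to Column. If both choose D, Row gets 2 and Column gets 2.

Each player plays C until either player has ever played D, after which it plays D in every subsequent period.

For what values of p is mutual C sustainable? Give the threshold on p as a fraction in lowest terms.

16/35

With continuation probability p and discount β, the effective per-period discount factor is βp.
Grim-trigger IC: βp ≥ (23−15)/(23−2) = 8/21.
So p ≥ (8/21)/(5/6) = 16/35.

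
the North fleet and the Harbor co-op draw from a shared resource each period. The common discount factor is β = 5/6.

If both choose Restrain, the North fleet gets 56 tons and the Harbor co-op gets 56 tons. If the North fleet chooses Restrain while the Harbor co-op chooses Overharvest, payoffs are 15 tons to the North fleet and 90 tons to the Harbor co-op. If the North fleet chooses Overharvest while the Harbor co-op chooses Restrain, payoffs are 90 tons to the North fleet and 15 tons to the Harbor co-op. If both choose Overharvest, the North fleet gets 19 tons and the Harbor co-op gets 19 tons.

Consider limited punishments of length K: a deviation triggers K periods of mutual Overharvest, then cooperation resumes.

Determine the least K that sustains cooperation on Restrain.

2

No profitable deviation requires (56−19)(β+…+β^K) ≥ 90−56, i.e. β+…+β^K ≥ 34/37 ≈ 0.9189.
With β = 5/6, the partial sums are K=1: 0.8333, K=2: 1.5278.
K = 2 is the first length at which the sum reaches 0.9189.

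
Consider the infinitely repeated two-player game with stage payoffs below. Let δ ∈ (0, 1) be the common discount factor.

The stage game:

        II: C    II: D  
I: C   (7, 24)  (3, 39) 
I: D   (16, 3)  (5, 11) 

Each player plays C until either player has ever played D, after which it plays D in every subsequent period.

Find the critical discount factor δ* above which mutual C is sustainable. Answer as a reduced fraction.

I's threshold: (16−7)/(16−5) = 9/11.
II's threshold: (39−24)/(39−11) = 15/28.
9/11 > 15/28, so I binds and δ* = 9/11.

9/11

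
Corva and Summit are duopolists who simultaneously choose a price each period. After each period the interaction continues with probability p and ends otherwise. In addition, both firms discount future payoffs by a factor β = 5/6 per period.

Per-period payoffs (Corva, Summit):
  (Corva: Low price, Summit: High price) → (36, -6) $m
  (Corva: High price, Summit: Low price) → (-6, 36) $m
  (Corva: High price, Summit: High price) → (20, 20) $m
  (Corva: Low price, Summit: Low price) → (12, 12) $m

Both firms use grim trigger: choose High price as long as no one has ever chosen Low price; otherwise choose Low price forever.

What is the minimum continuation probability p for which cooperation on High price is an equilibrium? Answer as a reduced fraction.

4/5

With continuation probability p and discount β, the effective per-period discount factor is βp.
Grim-trigger IC: βp ≥ (36−20)/(36−12) = 2/3.
So p ≥ (2/3)/(5/6) = 4/5.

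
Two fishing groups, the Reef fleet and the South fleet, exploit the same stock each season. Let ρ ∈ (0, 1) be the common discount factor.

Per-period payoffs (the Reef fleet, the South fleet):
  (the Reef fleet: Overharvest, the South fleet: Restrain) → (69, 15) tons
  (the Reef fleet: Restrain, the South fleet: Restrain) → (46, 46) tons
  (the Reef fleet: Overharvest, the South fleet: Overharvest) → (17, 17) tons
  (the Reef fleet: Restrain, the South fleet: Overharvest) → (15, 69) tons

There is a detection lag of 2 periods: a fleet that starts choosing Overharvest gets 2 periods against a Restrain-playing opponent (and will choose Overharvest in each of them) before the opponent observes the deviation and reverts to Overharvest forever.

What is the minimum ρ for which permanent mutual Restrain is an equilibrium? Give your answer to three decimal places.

0.665

A deviator earns 69 for 2 periods, then 17 forever; cooperating earns 46 forever. Multiplying the IC by (1−ρ):
46 ≥ 69(1−ρ^2) + 17ρ^2, so 52·ρ^2 ≥ 23 and ρ^2 ≥ 23/52.
ρ ≥ (23/52)^(1/2) ≈ 0.665.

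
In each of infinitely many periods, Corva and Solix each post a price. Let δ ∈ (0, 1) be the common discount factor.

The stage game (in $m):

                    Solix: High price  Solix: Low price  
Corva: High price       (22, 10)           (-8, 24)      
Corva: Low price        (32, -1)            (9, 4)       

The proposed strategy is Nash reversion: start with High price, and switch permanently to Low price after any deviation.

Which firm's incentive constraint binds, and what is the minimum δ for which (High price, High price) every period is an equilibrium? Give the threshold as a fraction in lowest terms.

Solix; δ ≥ 7/10

For Corva: deviation gain 32−22 = 10, per-period punishment loss 22−9 = 13. IC gives δ ≥ 10/23.
For Solix: gain 14, loss 6 per period, so δ ≥ 14/20 = 7/10.
The tighter constraint is Solix's, so cooperation needs δ ≥ 7/10.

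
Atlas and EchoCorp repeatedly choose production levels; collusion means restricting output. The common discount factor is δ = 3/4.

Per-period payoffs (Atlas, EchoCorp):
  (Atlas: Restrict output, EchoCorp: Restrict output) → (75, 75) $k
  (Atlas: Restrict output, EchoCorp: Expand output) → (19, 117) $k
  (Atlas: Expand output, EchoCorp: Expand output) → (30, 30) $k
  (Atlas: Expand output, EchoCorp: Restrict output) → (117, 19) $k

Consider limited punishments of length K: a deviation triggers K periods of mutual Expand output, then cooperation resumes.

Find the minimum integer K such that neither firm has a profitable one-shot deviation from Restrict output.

2

Need Σ_{k=1}^{K} δ^k ≥ (117−75)/(75−30) = 0.9333 at δ = 3/4.
At K = 1 the sum is 0.7500 < 0.9333; at K = 2 it is 1.3125 ≥ 0.9333.
So the minimum punishment length is K = 2.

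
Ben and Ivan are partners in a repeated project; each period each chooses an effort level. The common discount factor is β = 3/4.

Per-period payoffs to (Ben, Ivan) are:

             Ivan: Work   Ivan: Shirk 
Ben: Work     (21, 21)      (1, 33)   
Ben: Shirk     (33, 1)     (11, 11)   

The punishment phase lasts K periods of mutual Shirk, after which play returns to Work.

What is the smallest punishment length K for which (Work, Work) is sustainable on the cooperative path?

Need Σ_{k=1}^{K} β^k ≥ (33−21)/(21−11) = 1.2000 at β = 3/4.
At K = 1 the sum is 0.7500 < 1.2000; at K = 2 it is 1.3125 ≥ 1.2000.
So the minimum punishment length is K = 2.

2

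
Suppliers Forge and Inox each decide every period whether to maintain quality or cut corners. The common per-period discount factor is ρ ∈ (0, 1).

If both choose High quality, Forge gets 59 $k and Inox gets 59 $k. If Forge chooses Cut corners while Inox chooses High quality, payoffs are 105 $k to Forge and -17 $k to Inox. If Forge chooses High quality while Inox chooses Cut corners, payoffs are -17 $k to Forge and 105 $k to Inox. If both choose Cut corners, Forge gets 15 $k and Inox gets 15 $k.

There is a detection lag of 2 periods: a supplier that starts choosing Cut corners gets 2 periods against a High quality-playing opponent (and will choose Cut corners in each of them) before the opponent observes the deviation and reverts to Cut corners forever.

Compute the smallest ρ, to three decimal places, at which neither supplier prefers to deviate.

0.715

The best deviation is to choose Cut corners for all 2 undetected periods, earning 105 each, then 15 forever once detected.
Deviation value: 105(1−ρ^2)/(1−ρ) + 15ρ^2/(1−ρ); cooperation value: 59/(1−ρ).
IC: 59 ≥ 105(1−ρ^2) + 15ρ^2 = 105 − 90ρ^2.
So ρ^2 ≥ 46/90 = 23/45, giving ρ ≥ (23/45)^(1/2) ≈ 0.715.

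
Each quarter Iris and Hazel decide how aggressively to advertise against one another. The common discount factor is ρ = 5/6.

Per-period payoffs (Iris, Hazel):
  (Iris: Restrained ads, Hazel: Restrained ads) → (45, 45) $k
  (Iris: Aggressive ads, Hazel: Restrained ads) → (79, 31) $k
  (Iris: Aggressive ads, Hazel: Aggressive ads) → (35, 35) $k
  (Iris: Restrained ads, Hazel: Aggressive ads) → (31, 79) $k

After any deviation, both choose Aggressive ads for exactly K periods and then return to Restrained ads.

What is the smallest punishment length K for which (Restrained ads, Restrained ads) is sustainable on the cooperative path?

7

Need Σ_{k=1}^{K} ρ^k ≥ (79−45)/(45−35) = 3.4000 at ρ = 5/6.
At K = 6 the sum is 3.3255 < 3.4000; at K = 7 it is 3.6046 ≥ 3.4000.
So the minimum punishment length is K = 7.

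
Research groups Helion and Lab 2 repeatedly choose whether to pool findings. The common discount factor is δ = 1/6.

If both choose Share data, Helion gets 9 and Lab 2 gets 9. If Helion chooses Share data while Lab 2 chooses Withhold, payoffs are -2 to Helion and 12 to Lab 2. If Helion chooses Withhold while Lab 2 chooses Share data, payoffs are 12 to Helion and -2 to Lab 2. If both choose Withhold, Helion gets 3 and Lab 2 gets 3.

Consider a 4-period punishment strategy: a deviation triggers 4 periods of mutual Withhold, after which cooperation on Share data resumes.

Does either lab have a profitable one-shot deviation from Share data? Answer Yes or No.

Comparing payoff streams over the 5 periods until play realigns: cooperate → 9(1+δ+…+δ^4); deviate → 12 + 3(δ+…+δ^4).
Cooperation is sustained iff (9−3)(δ+…+δ^4) ≥ 12−9.
δ+…+δ^4 = 1/6·(1−(1/6)^4)/(1−1/6) = 0.1998, and (12−9)/(9−3) = 0.5000.
0.1998 < 0.5000, so cooperation is not sustainable.

Yes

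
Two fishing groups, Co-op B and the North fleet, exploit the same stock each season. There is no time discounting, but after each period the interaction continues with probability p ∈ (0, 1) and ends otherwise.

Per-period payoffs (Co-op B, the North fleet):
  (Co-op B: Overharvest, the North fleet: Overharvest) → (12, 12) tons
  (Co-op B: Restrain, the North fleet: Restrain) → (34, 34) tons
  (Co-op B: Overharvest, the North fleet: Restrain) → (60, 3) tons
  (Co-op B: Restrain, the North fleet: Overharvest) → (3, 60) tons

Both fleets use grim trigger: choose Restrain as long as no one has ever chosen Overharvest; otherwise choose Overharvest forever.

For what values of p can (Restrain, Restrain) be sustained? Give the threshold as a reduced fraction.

13/24

With no time discounting, the continuation probability p plays the role of the discount factor.
Grim-trigger IC: 34/(1−p) ≥ 60 + 12p/(1−p) ⇒ p ≥ (60−34)/(60−12) = 13/24.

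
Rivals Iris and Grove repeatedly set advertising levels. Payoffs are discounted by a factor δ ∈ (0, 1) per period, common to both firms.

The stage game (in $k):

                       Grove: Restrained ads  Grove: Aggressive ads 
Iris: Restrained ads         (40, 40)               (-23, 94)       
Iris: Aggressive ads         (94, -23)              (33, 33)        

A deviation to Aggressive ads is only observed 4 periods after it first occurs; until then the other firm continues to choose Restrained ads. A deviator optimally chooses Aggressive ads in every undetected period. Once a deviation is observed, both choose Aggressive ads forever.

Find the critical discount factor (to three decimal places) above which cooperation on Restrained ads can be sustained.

A deviator earns 94 for 4 periods, then 33 forever; cooperating earns 40 forever. Multiplying the IC by (1−δ):
40 ≥ 94(1−δ^4) + 33δ^4, so 61·δ^4 ≥ 54 and δ^4 ≥ 54/61.
δ ≥ (54/61)^(1/4) ≈ 0.970.

0.970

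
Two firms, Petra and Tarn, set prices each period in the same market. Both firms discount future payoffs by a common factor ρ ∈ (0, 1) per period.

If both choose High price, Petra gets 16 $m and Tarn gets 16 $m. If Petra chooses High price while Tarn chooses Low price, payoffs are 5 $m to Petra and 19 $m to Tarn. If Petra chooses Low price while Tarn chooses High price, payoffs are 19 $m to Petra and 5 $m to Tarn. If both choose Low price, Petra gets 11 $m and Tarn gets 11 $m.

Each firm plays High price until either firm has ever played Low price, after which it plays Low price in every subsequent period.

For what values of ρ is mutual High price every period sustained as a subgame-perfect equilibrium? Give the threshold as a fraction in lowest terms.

16/(1−ρ) ≥ 19 + 11ρ/(1−ρ)
16 ≥ 19 − 8ρ
ρ ≥ 3/8.

3/8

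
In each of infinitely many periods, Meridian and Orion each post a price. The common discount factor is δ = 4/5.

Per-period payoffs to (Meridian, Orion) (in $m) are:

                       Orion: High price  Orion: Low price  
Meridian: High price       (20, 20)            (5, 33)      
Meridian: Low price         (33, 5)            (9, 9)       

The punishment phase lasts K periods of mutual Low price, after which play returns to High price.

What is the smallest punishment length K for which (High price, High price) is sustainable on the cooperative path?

IC: δ(1−δ^K)/(1−δ) ≥ (33−20)/(20−9) = 13/11.
With δ = 4/5: need 1 − δ^K ≥ 13/11·(1−4/5)/(4/5), i.e. δ^K ≤ 0.7045.
Since (4/5)^1 = 0.8000 and (4/5)^2 = 0.6400, the smallest such K is 2.

2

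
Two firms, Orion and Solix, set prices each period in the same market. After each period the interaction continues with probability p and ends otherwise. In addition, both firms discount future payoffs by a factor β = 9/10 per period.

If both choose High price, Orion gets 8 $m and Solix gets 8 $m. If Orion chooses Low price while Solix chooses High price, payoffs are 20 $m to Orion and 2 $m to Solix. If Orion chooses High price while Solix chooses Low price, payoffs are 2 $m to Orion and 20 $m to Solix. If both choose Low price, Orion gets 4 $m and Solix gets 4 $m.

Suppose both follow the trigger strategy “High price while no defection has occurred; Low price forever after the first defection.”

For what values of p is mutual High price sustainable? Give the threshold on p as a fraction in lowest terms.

5/6

Expected continuation weight on next period's payoff is β·p = 9/10·p, which plays the role of the discount factor.
Cooperation requires 9/10·p ≥ (20−8)/(20−4) = 3/4, hence p ≥ 5/6.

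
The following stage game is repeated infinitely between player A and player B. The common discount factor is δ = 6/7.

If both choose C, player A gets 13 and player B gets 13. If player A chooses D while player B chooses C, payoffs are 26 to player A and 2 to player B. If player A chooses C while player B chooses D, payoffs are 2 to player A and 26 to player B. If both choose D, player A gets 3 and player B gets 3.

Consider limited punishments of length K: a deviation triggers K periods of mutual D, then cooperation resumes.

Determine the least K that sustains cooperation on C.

2

IC: δ(1−δ^K)/(1−δ) ≥ (26−13)/(13−3) = 13/10.
With δ = 6/7: need 1 − δ^K ≥ 13/10·(1−6/7)/(6/7), i.e. δ^K ≤ 0.7833.
Since (6/7)^1 = 0.8571 and (6/7)^2 = 0.7347, the smallest such K is 2.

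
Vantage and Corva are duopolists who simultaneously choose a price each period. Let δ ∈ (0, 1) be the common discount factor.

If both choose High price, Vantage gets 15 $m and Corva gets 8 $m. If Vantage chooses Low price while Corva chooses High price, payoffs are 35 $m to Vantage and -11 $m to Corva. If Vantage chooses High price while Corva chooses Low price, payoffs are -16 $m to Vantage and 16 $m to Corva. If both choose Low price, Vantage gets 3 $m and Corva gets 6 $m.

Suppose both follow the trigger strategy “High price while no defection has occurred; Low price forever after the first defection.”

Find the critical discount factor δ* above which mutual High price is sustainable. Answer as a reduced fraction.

4/5

For Vantage: deviation gain 35−15 = 20, per-period punishment loss 15−3 = 12. IC gives δ ≥ 20/32 = 5/8.
For Corva: gain 8, loss 2 per period, so δ ≥ 8/10 = 4/5.
The tighter constraint is Corva's, so cooperation needs δ ≥ 4/5.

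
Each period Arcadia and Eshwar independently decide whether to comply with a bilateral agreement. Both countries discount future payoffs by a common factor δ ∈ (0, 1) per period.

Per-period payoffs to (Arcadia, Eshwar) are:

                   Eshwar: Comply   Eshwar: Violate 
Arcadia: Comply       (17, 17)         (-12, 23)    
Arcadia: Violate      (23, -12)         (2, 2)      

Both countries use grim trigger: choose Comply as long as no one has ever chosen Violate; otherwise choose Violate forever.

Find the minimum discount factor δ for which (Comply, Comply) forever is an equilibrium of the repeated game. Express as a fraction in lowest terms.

Cooperation forever yields 17 each period: 17/(1−δ).
Deviating yields 23 once, then 2 forever: 23 + 2δ/(1−δ).
No profitable deviation requires 17/(1−δ) ≥ 23 + 2δ/(1−δ).
Multiplying by (1−δ): 17 ≥ 23(1−δ) + 2δ = 23 − 21δ.
So 21δ ≥ 6, i.e. δ ≥ 6/21 = 2/7.

2/7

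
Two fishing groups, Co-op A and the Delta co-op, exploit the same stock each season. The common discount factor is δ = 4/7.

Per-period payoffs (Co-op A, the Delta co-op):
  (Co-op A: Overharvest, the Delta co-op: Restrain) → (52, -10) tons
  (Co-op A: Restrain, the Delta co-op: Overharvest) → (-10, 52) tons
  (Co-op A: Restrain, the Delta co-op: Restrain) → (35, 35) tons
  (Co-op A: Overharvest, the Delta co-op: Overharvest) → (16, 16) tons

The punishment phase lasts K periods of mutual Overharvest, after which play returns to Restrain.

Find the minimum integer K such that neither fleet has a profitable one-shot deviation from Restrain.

Need Σ_{k=1}^{K} δ^k ≥ (52−35)/(35−16) = 0.8947 at δ = 4/7.
At K = 1 the sum is 0.5714 < 0.8947; at K = 2 it is 0.8980 ≥ 0.8947.
So the minimum punishment length is K = 2.

2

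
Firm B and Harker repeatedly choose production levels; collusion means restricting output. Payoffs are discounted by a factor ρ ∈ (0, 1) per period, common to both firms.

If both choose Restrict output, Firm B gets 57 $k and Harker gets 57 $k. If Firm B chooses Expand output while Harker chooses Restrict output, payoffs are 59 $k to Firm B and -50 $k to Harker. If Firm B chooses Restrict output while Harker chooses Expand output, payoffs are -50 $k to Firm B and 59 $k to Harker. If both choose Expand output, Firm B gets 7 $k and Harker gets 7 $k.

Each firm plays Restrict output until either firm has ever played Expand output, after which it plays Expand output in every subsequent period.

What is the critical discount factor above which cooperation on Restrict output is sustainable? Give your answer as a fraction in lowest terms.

Cooperation forever yields 57 each period: 57/(1−ρ).
Deviating yields 59 once, then 7 forever: 59 + 7ρ/(1−ρ).
No profitable deviation requires 57/(1−ρ) ≥ 59 + 7ρ/(1−ρ).
Multiplying by (1−ρ): 57 ≥ 59(1−ρ) + 7ρ = 59 − 52ρ.
So 52ρ ≥ 2, i.e. ρ ≥ 2/52 = 1/26.

1/26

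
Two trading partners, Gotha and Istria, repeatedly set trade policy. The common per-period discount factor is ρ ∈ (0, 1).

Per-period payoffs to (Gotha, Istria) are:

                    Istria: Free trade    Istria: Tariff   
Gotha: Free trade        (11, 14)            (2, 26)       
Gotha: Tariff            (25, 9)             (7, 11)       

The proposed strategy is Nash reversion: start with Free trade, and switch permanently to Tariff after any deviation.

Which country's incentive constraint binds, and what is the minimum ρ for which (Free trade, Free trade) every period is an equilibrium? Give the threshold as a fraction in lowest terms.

For Gotha: deviation gain 25−11 = 14, per-period punishment loss 11−7 = 4. IC gives ρ ≥ 14/18 = 7/9.
For Istria: gain 12, loss 3 per period, so ρ ≥ 12/15 = 4/5.
The tighter constraint is Istria's, so cooperation needs ρ ≥ 4/5.

Istria; ρ ≥ 4/5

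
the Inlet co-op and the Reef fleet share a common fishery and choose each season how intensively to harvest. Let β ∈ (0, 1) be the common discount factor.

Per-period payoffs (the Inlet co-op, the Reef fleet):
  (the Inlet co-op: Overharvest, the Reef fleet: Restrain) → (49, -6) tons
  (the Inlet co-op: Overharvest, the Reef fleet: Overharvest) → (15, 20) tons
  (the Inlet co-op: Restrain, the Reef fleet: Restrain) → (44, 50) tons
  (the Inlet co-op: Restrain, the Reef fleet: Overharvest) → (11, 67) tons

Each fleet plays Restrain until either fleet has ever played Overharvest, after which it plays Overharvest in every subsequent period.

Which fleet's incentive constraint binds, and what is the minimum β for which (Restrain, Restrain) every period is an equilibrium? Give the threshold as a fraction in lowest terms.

the Reef fleet; β ≥ 17/47

the Inlet co-op: cooperation gives 44 each period; deviation gives 49 once then 15 forever.
  44/(1−β) ≥ 49 + 15β/(1−β) ⇒ β ≥ 5/34.
the Reef fleet: cooperation gives 50 each period; deviation gives 67 once then 20 forever.
  β ≥ 17/47.
Both must hold, so the binding constraint is the Reef fleet's: β ≥ 17/47.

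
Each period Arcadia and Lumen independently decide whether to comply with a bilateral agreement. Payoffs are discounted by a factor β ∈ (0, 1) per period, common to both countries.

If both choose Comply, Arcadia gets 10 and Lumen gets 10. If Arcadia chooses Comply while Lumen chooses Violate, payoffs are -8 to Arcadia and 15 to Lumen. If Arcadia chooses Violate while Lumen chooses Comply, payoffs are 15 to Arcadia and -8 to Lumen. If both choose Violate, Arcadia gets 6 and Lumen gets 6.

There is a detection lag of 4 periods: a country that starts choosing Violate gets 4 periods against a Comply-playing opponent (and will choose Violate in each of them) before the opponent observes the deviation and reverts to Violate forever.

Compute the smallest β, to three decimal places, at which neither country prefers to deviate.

A deviator earns 15 for 4 periods, then 6 forever; cooperating earns 10 forever. Multiplying the IC by (1−β):
10 ≥ 15(1−β^4) + 6β^4, so 9·β^4 ≥ 5 and β^4 ≥ 5/9.
β ≥ (5/9)^(1/4) ≈ 0.863.

0.863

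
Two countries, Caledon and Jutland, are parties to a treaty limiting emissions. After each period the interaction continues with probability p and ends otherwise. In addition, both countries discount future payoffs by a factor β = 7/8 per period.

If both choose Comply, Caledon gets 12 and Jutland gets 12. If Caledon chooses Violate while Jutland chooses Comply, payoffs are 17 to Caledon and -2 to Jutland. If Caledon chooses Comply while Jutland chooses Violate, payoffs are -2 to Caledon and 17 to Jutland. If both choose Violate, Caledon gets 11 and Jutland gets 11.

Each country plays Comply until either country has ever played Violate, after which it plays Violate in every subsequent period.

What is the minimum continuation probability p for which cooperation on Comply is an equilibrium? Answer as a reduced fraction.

With continuation probability p and discount β, the effective per-period discount factor is βp.
Grim-trigger IC: βp ≥ (17−12)/(17−11) = 5/6.
So p ≥ (5/6)/(7/8) = 20/21.

20/21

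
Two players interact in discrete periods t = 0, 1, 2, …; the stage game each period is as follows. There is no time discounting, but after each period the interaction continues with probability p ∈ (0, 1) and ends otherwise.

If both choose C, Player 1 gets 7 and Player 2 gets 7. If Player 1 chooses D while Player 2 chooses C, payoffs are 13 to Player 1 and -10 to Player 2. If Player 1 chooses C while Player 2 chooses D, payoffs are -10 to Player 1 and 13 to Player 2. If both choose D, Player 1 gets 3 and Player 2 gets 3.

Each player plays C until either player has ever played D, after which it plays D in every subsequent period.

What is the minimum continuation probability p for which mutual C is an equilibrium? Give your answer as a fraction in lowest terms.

3/5

Expected cooperation value is 7 + p·7 + p²·7 + … = 7/(1−p); deviation gives 13 + p·3/(1−p).
7 ≥ 13(1−p) + 3p ⇒ 10p ≥ 6 ⇒ p ≥ 6/10 = 3/5.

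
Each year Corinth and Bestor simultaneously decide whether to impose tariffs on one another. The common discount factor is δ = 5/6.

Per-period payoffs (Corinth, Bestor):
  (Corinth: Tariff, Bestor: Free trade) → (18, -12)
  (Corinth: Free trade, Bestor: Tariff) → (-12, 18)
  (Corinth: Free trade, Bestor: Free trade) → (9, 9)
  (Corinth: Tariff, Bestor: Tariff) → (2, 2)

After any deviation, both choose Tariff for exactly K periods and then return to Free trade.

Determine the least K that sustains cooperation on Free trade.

No profitable deviation requires (9−2)(δ+…+δ^K) ≥ 18−9, i.e. δ+…+δ^K ≥ 9/7 ≈ 1.2857.
With δ = 5/6, the partial sums are K=1: 0.8333, K=2: 1.5278.
K = 2 is the first length at which the sum reaches 1.2857.

2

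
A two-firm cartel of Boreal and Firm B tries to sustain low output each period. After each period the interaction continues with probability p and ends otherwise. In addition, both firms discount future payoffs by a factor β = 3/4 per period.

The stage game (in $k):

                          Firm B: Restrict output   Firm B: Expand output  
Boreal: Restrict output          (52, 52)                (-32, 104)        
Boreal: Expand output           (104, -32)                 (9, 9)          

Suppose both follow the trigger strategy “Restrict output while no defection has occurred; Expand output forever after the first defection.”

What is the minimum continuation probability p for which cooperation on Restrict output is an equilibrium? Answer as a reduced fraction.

208/285

Expected continuation weight on next period's payoff is β·p = 3/4·p, which plays the role of the discount factor.
Cooperation requires 3/4·p ≥ (104−52)/(104−9) = 52/95, hence p ≥ 208/285.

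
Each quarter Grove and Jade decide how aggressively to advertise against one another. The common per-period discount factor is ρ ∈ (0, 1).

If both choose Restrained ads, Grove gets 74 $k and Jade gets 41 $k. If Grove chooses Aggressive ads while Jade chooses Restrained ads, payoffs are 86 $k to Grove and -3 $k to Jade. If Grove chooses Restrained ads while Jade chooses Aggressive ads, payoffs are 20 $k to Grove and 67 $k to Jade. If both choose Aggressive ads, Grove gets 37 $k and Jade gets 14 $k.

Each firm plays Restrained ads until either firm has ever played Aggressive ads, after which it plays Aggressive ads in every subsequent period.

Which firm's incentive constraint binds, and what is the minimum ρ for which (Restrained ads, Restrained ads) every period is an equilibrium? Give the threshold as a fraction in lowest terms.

Jade; ρ ≥ 26/53

Grove's threshold: (86−74)/(86−37) = 12/49.
Jade's threshold: (67−41)/(67−14) = 26/53.
12/49 < 26/53, so Jade binds and ρ* = 26/53.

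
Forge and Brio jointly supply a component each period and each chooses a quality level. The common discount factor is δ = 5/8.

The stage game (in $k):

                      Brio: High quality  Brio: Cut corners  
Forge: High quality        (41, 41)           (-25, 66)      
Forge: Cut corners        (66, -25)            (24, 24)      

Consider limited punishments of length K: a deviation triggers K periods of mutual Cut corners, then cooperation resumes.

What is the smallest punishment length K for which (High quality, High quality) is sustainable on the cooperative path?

Need Σ_{k=1}^{K} δ^k ≥ (66−41)/(41−24) = 1.4706 at δ = 5/8.
At K = 4 the sum is 1.4124 < 1.4706; at K = 5 it is 1.5077 ≥ 1.4706.
So the minimum punishment length is K = 5.

5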